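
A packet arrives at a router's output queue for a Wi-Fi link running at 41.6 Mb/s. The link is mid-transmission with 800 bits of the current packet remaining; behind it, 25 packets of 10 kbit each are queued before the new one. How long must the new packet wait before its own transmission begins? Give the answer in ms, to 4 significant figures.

Each queued packet: L/R = 10000/41600000 = 0.240385 ms.
25 queued → 6.00962 ms.
Plus remaining 800 bits of current packet: 0.0192308 ms.
Queuing delay = 6.029 ms.

6.029 ms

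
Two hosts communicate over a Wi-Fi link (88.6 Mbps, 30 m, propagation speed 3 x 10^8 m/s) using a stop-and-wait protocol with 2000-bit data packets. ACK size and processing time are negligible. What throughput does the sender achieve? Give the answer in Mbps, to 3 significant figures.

t_tx = L/R = 2000/88600000 = 2.25734e-05 s.
t_prop = 30/300000000 = 1e-07 s; RTT = 2e-07 s.
Cycle = t_tx + RTT = 2.27734e-05 s.
Throughput = L / cycle = 2000 / 2.27734e-05 = 87.8 Mbps.

87.8 Mbps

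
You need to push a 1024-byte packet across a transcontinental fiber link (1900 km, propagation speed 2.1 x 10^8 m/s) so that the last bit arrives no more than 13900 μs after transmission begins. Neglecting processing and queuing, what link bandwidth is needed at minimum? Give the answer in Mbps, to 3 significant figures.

L = 8192 bits.
Propagation delay = 1900000 / 210000000 = 9047.62 μs.
Transmission budget = 13900 − 9047.62 = 4852.38 μs.
R ≥ L / t_tx = 8192 bits / 0.00485238 s = 1.69 Mbps.

1.69 Mbps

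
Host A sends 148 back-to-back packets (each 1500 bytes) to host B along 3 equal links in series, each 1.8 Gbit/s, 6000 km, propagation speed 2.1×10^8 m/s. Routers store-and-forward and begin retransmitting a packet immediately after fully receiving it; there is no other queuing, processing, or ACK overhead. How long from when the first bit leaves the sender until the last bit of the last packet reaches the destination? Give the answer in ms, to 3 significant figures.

86.7 ms

Per-hop transmission t_tx = L/R = 12000/1800000000 = 0.00666667 ms.
Per-hop propagation t_prop = 6000000/210000000 = 28.5714 ms.
Pipeline fill: first packet needs 3·t_tx to clear all hops; remaining 147 packets each add one t_tx.
Total = (3+148-1)·t_tx + 3·t_prop = 150·0.00666667 + 3·28.5714 = 86.7 ms.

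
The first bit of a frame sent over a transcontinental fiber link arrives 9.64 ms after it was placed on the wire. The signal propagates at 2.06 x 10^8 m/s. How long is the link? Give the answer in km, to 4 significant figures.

d = s × t_prop = 206000000 × 0.00964 = 1986 km.

1986 km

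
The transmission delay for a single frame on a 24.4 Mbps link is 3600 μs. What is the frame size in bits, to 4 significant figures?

87840 bits

L = R × t_tx = 24400000 b/s × 0.0036 s = 87840 bits.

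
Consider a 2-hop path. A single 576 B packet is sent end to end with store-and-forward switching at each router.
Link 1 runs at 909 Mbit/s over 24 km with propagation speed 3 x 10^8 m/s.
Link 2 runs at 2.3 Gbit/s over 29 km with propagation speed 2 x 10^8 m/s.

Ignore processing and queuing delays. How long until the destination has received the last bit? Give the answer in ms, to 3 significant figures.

0.232 ms

L = 576 × 8 = 4608 bits.
Transmission delays (L/R per hop): 0.00506931, 0.00200348 ms; sum = 0.00707279 ms.
Propagation delays (d/s per hop): 0.08, 0.145 ms; sum = 0.225 ms.
End-to-end = 0.232 ms.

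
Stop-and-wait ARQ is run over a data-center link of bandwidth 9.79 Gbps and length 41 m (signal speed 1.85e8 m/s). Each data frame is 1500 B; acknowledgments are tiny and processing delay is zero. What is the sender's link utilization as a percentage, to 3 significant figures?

t_tx = L/R = 12000/9790000000 = 1.22574e-06 s.
t_prop = 41/185000000 = 2.21622e-07 s; RTT = 4.43243e-07 s.
Cycle = t_tx + RTT = 1.66898e-06 s.
Utilization = t_tx / cycle = 1.22574e-06/1.66898e-06 = 73.4 %.

73.4 %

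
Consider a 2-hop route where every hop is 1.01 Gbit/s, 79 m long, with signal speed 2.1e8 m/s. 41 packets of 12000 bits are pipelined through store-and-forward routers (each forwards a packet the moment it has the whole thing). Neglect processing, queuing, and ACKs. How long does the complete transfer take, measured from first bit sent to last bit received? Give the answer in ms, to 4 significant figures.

Per-hop transmission t_tx = L/R = 12000/1010000000 = 0.0118812 ms.
Per-hop propagation t_prop = 79/210000000 = 0.00037619 ms.
Pipeline fill: first packet needs 2·t_tx to clear all hops; remaining 40 packets each add one t_tx.
Total = (2+41-1)·t_tx + 2·t_prop = 42·0.0118812 + 2·0.00037619 = 0.4998 ms.

0.4998 ms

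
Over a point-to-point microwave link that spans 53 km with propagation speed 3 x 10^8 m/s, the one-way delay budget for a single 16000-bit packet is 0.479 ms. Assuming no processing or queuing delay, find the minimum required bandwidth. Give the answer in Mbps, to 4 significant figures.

Propagation delay = 53000 / 300000000 = 0.176667 ms.
Transmission budget = 0.479 − 0.176667 = 0.302333 ms.
R ≥ L / t_tx = 16000 bits / 0.000302333 s = 52.92 Mbps.

52.92 Mbps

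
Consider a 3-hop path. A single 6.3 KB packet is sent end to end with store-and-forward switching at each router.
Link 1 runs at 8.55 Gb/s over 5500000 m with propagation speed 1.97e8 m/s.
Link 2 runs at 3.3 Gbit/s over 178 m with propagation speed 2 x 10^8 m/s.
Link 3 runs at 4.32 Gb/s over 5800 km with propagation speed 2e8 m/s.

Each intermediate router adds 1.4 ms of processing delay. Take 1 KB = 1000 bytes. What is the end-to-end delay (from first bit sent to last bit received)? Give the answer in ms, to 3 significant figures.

L = 50400 bits.
Transmission delays (L/R per hop): 0.00589474, 0.0152727, 0.0116667 ms; sum = 0.0328341 ms.
Propagation delays (d/s per hop): 27.9188, 0.00089, 29 ms; sum = 56.9197 ms.
Processing at 2 router(s): 2 × 1.4 ms = 2.8 ms.
End-to-end = 59.8 ms.

59.8 ms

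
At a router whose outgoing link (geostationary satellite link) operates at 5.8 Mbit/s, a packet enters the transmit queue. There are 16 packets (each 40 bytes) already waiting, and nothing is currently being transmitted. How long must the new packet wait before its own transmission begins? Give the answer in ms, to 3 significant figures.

0.883 ms

Each queued packet: L/R = 320/5800000 = 0.0551724 ms.
16 queued → 0.882759 ms.
Queuing delay = 0.883 ms.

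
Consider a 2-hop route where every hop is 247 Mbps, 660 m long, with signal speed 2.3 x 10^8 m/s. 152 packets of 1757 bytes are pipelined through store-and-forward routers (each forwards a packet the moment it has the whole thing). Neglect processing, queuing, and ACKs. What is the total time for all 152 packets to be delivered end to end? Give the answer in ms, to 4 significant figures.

8.712 ms

Per-hop transmission t_tx = L/R = 14056/247000000 = 0.0569069 ms.
Per-hop propagation t_prop = 660/2.3e+08 = 0.00286957 ms.
Pipeline fill: first packet needs 2·t_tx to clear all hops; remaining 151 packets each add one t_tx.
Total = (2+152-1)·t_tx + 2·t_prop = 153·0.0569069 + 2·0.00286957 = 8.712 ms.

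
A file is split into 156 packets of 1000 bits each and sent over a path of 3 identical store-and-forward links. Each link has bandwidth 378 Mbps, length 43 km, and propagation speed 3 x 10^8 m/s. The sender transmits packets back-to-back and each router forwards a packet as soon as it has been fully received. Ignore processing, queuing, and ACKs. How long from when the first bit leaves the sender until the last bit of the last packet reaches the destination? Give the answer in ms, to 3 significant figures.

Per-hop transmission t_tx = L/R = 1000/378000000 = 0.0026455 ms.
Per-hop propagation t_prop = 43000/300000000 = 0.143333 ms.
Pipeline fill: first packet needs 3·t_tx to clear all hops; remaining 155 packets each add one t_tx.
Total = (3+156-1)·t_tx + 3·t_prop = 158·0.0026455 + 3·0.143333 = 0.848 ms.

0.848 ms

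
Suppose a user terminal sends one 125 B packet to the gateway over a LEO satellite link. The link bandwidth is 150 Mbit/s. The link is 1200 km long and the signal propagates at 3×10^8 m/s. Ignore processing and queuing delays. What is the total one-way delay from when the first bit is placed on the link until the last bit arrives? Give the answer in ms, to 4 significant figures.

L = 125 × 8 = 1000 bits.
Transmission delay = L/R = 1000 / 150000000 = 0.00666667 ms.
Propagation delay = d/s = 1200000 m / 300000000 m/s = 4 ms.
Total = 4.007 ms.

4.007 ms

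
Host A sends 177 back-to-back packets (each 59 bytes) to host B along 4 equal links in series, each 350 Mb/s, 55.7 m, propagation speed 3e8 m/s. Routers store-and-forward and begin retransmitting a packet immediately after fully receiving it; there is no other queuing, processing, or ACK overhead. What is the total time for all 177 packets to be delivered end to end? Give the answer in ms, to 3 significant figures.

0.243 ms

Per-hop transmission t_tx = L/R = 472/350000000 = 0.00134857 ms.
Per-hop propagation t_prop = 55.7/300000000 = 0.000185667 ms.
Pipeline fill: first packet needs 4·t_tx to clear all hops; remaining 176 packets each add one t_tx.
Total = (4+177-1)·t_tx + 4·t_prop = 180·0.00134857 + 4·0.000185667 = 0.243 ms.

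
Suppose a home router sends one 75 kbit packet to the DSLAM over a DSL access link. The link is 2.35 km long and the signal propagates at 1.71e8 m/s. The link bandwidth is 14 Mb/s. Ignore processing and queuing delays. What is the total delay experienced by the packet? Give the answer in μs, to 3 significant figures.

L = 75000 bits.
Transmission delay = L/R = 75000 / 14000000 = 5357.14 μs.
Propagation delay = d/s = 2350 m / 171000000 m/s = 13.7427 μs.
Total = 5370 μs.

5370 μs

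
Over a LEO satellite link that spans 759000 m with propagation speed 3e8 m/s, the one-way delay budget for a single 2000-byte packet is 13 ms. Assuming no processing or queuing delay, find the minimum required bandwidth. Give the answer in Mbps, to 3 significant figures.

L = 16000 bits.
Propagation delay = 759000 / 300000000 = 2.53 ms.
Transmission budget = 13 − 2.53 = 10.47 ms.
R ≥ L / t_tx = 16000 bits / 0.01047 s = 1.53 Mbps.

1.53 Mbps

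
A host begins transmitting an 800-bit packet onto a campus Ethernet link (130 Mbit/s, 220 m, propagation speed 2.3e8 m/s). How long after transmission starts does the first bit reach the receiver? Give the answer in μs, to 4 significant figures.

0.9565 μs

First bit experiences only propagation delay: d/s = 220/2.3e+08 = 0.9565 μs.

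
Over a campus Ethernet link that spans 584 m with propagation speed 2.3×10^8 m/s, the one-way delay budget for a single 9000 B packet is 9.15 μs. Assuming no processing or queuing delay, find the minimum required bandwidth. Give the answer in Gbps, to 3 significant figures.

10.9 Gbps

L = 72000 bits.
Propagation delay = 584 / 2.3e+08 = 2.53913 μs.
Transmission budget = 9.15 − 2.53913 = 6.61087 μs.
R ≥ L / t_tx = 72000 bits / 6.61087e-06 s = 10.9 Gbps.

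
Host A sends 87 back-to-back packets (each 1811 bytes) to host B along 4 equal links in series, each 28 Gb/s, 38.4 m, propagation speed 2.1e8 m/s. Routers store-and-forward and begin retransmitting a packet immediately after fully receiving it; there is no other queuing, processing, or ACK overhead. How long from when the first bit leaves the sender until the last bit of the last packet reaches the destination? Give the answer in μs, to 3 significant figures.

Per-hop transmission t_tx = L/R = 14488/28000000000 = 0.517429 μs.
Per-hop propagation t_prop = 38.4/210000000 = 0.182857 μs.
Pipeline fill: first packet needs 4·t_tx to clear all hops; remaining 86 packets each add one t_tx.
Total = (4+87-1)·t_tx + 4·t_prop = 90·0.517429 + 4·0.182857 = 47.3 μs.

47.3 μs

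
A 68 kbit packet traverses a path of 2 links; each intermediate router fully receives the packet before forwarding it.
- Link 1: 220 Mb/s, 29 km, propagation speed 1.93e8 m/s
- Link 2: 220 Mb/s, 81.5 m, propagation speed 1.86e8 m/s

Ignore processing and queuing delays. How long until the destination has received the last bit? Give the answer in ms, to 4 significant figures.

0.7689 ms

L = 68000 bits.
Transmission delay per hop = L/R = 68000/220000000 = 0.309091 ms; 2 hops → 0.618182 ms.
Propagation delays (d/s per hop): 0.150259, 0.000438172 ms; sum = 0.150697 ms.
End-to-end = 0.7689 ms.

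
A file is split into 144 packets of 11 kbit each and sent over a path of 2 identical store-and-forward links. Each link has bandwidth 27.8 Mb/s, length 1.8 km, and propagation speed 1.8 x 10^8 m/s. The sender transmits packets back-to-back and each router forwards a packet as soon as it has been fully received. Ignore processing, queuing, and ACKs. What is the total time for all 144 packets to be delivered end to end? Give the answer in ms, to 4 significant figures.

Per-hop transmission t_tx = L/R = 11000/27800000 = 0.395683 ms.
Per-hop propagation t_prop = 1800/180000000 = 0.01 ms.
Pipeline fill: first packet needs 2·t_tx to clear all hops; remaining 143 packets each add one t_tx.
Total = (2+144-1)·t_tx + 2·t_prop = 145·0.395683 + 2·0.01 = 57.39 ms.

57.39 ms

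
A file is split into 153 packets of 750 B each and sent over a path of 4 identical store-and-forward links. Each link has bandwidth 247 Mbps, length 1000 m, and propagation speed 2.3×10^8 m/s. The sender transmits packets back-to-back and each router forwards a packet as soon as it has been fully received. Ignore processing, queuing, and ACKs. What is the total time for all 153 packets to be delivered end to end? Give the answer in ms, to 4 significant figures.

Per-hop transmission t_tx = L/R = 6000/247000000 = 0.0242915 ms.
Per-hop propagation t_prop = 1000/2.3e+08 = 0.00434783 ms.
Pipeline fill: first packet needs 4·t_tx to clear all hops; remaining 152 packets each add one t_tx.
Total = (4+153-1)·t_tx + 4·t_prop = 156·0.0242915 + 4·0.00434783 = 3.807 ms.

3.807 ms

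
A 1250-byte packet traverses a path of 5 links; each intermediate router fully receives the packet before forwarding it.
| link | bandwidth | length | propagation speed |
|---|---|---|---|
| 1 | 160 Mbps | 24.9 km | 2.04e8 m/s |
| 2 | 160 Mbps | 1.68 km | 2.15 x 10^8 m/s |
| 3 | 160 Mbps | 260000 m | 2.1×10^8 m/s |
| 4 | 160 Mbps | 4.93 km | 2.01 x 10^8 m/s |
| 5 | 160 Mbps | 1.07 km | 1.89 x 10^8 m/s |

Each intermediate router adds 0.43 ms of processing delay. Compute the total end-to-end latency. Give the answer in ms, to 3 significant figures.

3.43 ms

L = 1250 × 8 = 10000 bits.
Transmission delay per hop = L/R = 10000/160000000 = 0.0625 ms; 5 hops → 0.3125 ms.
Propagation delays (d/s per hop): 0.122059, 0.00781395, 1.2381, 0.0245274, 0.00566138 ms; sum = 1.39816 ms.
Processing at 4 router(s): 4 × 0.43 ms = 1.72 ms.
End-to-end = 3.43 ms.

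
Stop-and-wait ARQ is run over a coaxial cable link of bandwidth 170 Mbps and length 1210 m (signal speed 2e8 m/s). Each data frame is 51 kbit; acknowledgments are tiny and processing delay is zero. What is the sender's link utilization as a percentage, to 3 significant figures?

96.1 %

t_tx = L/R = 51000/170000000 = 0.0003 s.
t_prop = 1210/200000000 = 6.05e-06 s; RTT = 1.21e-05 s.
Cycle = t_tx + RTT = 0.0003121 s.
Utilization = t_tx / cycle = 0.0003/0.0003121 = 96.1 %.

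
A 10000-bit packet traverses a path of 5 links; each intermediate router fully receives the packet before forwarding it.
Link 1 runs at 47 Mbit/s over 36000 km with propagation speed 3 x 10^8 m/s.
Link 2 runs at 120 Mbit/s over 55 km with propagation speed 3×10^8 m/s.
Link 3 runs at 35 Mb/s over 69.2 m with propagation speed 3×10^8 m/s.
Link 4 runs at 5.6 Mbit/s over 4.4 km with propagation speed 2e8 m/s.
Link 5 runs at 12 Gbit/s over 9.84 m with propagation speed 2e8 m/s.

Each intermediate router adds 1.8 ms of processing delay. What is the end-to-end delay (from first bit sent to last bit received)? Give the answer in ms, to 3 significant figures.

Transmission delays (L/R per hop): 0.212766, 0.0833333, 0.285714, 1.78571, 0.000833333 ms; sum = 2.36836 ms.
Propagation delays (d/s per hop): 120, 0.183333, 0.000230667, 0.022, 4.92e-05 ms; sum = 120.206 ms.
Processing at 4 router(s): 4 × 1.8 ms = 7.2 ms.
End-to-end = 130 ms.

130 ms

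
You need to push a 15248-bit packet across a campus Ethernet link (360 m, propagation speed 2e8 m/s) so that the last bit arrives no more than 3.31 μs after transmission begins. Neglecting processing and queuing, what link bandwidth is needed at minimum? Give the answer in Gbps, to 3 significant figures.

Propagation delay = 360 / 200000000 = 1.8 μs.
Transmission budget = 3.31 − 1.8 = 1.51 μs.
R ≥ L / t_tx = 15248 bits / 1.51e-06 s = 10.1 Gbps.

10.1 Gbps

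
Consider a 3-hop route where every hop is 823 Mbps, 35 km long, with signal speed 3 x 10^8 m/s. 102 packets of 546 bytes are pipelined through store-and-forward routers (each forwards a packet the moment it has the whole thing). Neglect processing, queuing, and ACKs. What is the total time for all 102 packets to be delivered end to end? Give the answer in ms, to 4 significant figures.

Per-hop transmission t_tx = L/R = 4368/823000000 = 0.00530741 ms.
Per-hop propagation t_prop = 35000/300000000 = 0.116667 ms.
Pipeline fill: first packet needs 3·t_tx to clear all hops; remaining 101 packets each add one t_tx.
Total = (3+102-1)·t_tx + 3·t_prop = 104·0.00530741 + 3·0.116667 = 0.9020 ms.

0.9020 ms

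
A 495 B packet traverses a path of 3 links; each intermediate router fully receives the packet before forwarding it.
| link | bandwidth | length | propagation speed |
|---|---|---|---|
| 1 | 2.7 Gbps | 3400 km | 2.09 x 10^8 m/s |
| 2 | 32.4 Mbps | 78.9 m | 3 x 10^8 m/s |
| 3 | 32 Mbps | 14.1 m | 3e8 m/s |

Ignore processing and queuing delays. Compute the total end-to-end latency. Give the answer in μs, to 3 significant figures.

L = 495 × 8 = 3960 bits.
Transmission delays (L/R per hop): 1.46667, 122.222, 123.75 μs; sum = 247.439 μs.
Propagation delays (d/s per hop): 16267.9, 0.263, 0.047 μs; sum = 16268.3 μs.
End-to-end = 16500 μs.

16500 μs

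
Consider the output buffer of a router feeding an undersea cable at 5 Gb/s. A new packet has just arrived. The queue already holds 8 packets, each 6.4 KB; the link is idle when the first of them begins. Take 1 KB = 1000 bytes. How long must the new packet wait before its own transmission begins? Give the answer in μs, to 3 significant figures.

81.9 μs

Each queued packet: L/R = 51200/5000000000 = 10.24 μs.
8 queued → 81.92 μs.
Queuing delay = 81.9 μs.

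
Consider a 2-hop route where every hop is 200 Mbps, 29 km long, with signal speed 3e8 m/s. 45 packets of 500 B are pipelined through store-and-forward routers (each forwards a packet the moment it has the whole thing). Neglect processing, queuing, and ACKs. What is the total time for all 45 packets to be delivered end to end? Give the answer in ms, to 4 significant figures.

Per-hop transmission t_tx = L/R = 4000/200000000 = 0.02 ms.
Per-hop propagation t_prop = 29000/300000000 = 0.0966667 ms.
Pipeline fill: first packet needs 2·t_tx to clear all hops; remaining 44 packets each add one t_tx.
Total = (2+45-1)·t_tx + 2·t_prop = 46·0.02 + 2·0.0966667 = 1.113 ms.

1.113 ms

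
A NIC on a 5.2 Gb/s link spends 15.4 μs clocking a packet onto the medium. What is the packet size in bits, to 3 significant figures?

80100 bits

L = R × t_tx = 5200000000 b/s × 1.54e-05 s = 80080 bits.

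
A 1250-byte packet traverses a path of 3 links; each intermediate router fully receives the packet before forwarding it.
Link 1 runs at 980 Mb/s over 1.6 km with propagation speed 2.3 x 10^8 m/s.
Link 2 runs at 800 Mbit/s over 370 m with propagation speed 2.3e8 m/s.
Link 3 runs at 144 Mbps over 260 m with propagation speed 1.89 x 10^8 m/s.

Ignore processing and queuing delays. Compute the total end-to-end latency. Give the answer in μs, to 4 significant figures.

102.1 μs

L = 1250 × 8 = 10000 bits.
Transmission delays (L/R per hop): 10.2041, 12.5, 69.4444 μs; sum = 92.1485 μs.
Propagation delays (d/s per hop): 6.95652, 1.6087, 1.37566 μs; sum = 9.94088 μs.
End-to-end = 102.1 μs.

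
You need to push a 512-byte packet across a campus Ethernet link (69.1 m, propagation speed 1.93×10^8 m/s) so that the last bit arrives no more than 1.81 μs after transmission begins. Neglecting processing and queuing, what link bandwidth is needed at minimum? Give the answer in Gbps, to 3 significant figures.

2.82 Gbps

L = 4096 bits.
Propagation delay = 69.1 / 193000000 = 0.358031 μs.
Transmission budget = 1.81 − 0.358031 = 1.45197 μs.
R ≥ L / t_tx = 4096 bits / 1.45197e-06 s = 2.82 Gbps.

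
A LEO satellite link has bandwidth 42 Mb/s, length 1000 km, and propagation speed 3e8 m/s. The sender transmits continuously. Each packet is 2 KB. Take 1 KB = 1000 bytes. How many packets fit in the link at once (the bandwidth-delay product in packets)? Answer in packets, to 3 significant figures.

8.75 packets

Propagation delay = 1000000 / 300000000 = 0.00333333 s.
BDP = R × t_prop = 42000000 × 0.00333333 = 140000 bits.
In packets of 16000 bits: 8.75 packets.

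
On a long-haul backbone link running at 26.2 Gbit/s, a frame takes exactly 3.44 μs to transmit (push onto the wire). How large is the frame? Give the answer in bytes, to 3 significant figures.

11300 bytes

L = R × t_tx = 26200000000 b/s × 3.44e-06 s = 90128 bits.
In bytes: 90128 / 8 = 11300 bytes.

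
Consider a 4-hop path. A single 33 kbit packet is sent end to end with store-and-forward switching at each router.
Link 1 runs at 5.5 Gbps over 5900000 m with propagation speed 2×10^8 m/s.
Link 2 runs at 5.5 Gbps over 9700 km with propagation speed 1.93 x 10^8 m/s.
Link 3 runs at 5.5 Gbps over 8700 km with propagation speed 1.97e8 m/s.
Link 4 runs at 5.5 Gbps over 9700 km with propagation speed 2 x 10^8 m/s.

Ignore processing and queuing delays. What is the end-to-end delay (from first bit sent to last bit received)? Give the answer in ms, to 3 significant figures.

172 ms

L = 33000 bits.
Transmission delay per hop = L/R = 33000/5500000000 = 0.006 ms; 4 hops → 0.024 ms.
Propagation delays (d/s per hop): 29.5, 50.2591, 44.1624, 48.5 ms; sum = 172.422 ms.
End-to-end = 172 ms.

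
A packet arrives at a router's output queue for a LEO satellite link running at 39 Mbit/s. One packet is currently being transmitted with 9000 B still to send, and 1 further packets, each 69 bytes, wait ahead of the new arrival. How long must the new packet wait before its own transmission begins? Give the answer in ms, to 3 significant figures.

1.86 ms

Each queued packet: L/R = 552/39000000 = 0.0141538 ms.
1 queued → 0.0141538 ms.
Plus remaining 72000 bits of current packet: 1.84615 ms.
Queuing delay = 1.86 ms.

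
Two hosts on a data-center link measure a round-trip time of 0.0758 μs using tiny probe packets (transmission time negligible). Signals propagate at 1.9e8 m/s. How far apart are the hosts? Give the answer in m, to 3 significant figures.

One-way propagation = RTT/2 = 0.0379 μs.
d = s × t = 190000000 × 3.79e-08 = 7.20 m.

7.20 m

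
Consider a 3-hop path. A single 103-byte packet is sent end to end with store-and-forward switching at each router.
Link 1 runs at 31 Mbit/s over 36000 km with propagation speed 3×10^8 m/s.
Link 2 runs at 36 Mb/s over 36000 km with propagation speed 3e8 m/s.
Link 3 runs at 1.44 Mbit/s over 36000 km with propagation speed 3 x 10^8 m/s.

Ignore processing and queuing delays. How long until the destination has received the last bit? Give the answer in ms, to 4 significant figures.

L = 103 × 8 = 824 bits.
Transmission delays (L/R per hop): 0.0265806, 0.0228889, 0.572222 ms; sum = 0.621692 ms.
Propagation delays (d/s per hop): 120, 120, 120 ms; sum = 360 ms.
End-to-end = 360.6 ms.

360.6 ms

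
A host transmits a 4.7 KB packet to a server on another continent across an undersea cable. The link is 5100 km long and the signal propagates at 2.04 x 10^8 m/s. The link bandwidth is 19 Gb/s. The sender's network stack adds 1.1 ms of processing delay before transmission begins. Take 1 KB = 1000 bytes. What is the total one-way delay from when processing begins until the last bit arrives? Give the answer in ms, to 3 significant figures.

26.1 ms

L = 37600 bits.
Transmission delay = L/R = 37600 / 19000000000 = 0.00197895 ms.
Propagation delay = d/s = 5100000 m / 204000000 m/s = 25 ms.
Plus processing delay 1.1 ms = 1.1 ms.
Total = 26.1 ms.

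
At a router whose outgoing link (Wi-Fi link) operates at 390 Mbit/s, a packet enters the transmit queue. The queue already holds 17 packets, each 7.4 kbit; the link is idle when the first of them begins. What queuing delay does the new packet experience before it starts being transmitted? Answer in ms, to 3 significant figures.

Each queued packet: L/R = 7400/390000000 = 0.0189744 ms.
17 queued → 0.322564 ms.
Queuing delay = 0.323 ms.

0.323 ms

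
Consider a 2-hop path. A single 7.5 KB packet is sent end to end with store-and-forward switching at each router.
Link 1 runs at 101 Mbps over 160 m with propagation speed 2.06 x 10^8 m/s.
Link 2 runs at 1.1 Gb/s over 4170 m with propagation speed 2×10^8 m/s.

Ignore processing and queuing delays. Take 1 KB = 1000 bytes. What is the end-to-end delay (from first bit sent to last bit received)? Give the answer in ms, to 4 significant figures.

0.6702 ms

L = 60000 bits.
Transmission delays (L/R per hop): 0.594059, 0.0545455 ms; sum = 0.648605 ms.
Propagation delays (d/s per hop): 0.000776699, 0.02085 ms; sum = 0.0216267 ms.
End-to-end = 0.6702 ms.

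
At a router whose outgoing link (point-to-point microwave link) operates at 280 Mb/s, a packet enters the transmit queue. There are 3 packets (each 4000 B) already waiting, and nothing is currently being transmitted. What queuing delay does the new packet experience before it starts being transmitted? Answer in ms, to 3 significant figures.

Each queued packet: L/R = 32000/280000000 = 0.114286 ms.
3 queued → 0.342857 ms.
Queuing delay = 0.343 ms.

0.343 ms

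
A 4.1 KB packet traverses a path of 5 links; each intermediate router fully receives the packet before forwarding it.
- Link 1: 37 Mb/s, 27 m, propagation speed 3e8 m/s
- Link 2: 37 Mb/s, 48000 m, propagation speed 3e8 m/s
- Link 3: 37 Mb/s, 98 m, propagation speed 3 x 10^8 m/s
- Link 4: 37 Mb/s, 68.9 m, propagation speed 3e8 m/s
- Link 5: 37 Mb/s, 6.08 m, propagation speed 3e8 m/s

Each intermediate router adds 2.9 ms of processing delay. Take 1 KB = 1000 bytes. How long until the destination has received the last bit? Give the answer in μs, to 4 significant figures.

16190 μs

L = 32800 bits.
Transmission delay per hop = L/R = 32800/37000000 = 886.486 μs; 5 hops → 4432.43 μs.
Propagation delays (d/s per hop): 0.09, 160, 0.326667, 0.229667, 0.0202667 μs; sum = 160.667 μs.
Processing at 4 router(s): 4 × 2.9 ms = 11600 μs.
End-to-end = 16190 μs.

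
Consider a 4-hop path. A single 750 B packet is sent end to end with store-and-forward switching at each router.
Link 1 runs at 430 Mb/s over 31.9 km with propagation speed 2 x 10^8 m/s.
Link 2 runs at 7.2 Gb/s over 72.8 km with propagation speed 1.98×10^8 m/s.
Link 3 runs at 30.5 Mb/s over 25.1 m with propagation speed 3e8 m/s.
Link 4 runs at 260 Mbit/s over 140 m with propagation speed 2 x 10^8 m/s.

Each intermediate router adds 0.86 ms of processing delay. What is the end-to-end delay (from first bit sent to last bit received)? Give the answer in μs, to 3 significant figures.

L = 750 × 8 = 6000 bits.
Transmission delays (L/R per hop): 13.9535, 0.833333, 196.721, 23.0769 μs; sum = 234.585 μs.
Propagation delays (d/s per hop): 159.5, 367.677, 0.0836667, 0.7 μs; sum = 527.96 μs.
Processing at 3 router(s): 3 × 0.86 ms = 2580 μs.
End-to-end = 3340 μs.

3340 μs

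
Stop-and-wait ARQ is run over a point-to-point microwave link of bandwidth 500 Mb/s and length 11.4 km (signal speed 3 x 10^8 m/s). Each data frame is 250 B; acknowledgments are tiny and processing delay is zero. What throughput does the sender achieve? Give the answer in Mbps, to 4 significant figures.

t_tx = L/R = 2000/500000000 = 4e-06 s.
t_prop = 11400/300000000 = 3.8e-05 s; RTT = 7.6e-05 s.
Cycle = t_tx + RTT = 8e-05 s.
Throughput = L / cycle = 2000 / 8e-05 = 25.00 Mbps.

25.00 Mbps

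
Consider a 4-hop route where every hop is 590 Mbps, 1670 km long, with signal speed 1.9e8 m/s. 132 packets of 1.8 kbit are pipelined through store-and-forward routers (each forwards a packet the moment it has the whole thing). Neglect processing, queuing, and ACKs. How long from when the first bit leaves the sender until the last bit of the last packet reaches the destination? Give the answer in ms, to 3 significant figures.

Per-hop transmission t_tx = L/R = 1800/590000000 = 0.00305085 ms.
Per-hop propagation t_prop = 1670000/190000000 = 8.78947 ms.
Pipeline fill: first packet needs 4·t_tx to clear all hops; remaining 131 packets each add one t_tx.
Total = (4+132-1)·t_tx + 4·t_prop = 135·0.00305085 + 4·8.78947 = 35.6 ms.

35.6 ms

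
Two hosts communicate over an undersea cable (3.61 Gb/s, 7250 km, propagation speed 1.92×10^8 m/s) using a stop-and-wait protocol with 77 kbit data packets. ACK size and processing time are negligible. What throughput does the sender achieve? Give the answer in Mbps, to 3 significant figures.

1.02 Mbps

t_tx = L/R = 77000/3610000000 = 2.13296e-05 s.
t_prop = 7250000/192000000 = 0.0377604 s; RTT = 0.0755208 s.
Cycle = t_tx + RTT = 0.0755422 s.
Throughput = L / cycle = 77000 / 0.0755422 = 1.02 Mbps.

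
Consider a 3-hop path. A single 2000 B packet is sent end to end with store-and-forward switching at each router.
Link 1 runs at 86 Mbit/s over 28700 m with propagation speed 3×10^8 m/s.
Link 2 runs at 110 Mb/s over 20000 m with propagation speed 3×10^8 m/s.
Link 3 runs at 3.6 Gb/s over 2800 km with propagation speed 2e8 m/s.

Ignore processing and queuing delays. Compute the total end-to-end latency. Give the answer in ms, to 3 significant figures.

L = 2000 × 8 = 16000 bits.
Transmission delays (L/R per hop): 0.186047, 0.145455, 0.00444444 ms; sum = 0.335946 ms.
Propagation delays (d/s per hop): 0.0956667, 0.0666667, 14 ms; sum = 14.1623 ms.
End-to-end = 14.5 ms.

14.5 ms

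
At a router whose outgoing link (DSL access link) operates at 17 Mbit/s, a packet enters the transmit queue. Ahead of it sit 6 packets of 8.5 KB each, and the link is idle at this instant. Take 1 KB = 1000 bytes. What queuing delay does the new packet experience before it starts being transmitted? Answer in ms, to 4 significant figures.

Each queued packet: L/R = 68000/17000000 = 4 ms.
6 queued → 24 ms.
Queuing delay = 24.00 ms.

24.00 ms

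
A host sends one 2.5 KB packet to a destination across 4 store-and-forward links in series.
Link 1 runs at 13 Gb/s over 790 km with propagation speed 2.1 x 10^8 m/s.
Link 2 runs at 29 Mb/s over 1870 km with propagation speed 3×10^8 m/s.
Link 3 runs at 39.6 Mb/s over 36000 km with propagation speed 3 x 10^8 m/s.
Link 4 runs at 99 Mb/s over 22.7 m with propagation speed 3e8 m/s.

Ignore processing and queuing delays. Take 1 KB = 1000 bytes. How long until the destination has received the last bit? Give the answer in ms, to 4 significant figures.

131.4 ms

L = 20000 bits.
Transmission delays (L/R per hop): 0.00153846, 0.689655, 0.505051, 0.20202 ms; sum = 1.39826 ms.
Propagation delays (d/s per hop): 3.7619, 6.23333, 120, 7.56667e-05 ms; sum = 129.995 ms.
End-to-end = 131.4 ms.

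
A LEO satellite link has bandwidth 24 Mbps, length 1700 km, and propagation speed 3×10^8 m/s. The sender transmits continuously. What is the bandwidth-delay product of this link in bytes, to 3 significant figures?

Propagation delay = 1700000 / 300000000 = 0.00566667 s.
BDP = R × t_prop = 24000000 × 0.00566667 = 136000 bits.
In bytes: 136000/8 = 17000 bytes.

17000 bytes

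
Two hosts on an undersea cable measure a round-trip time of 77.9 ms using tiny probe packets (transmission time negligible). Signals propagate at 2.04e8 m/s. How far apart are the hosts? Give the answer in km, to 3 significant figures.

7950 km

One-way propagation = RTT/2 = 38.95 ms.
d = s × t = 204000000 × 0.03895 = 7950 km.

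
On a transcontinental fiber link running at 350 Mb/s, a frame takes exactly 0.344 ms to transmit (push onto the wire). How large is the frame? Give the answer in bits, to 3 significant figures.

120000 bits

L = R × t_tx = 350000000 b/s × 0.000344 s = 120400 bits.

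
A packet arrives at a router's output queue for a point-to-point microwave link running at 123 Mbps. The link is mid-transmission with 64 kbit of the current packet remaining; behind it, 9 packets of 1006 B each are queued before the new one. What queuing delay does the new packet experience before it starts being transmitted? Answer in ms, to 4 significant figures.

Each queued packet: L/R = 8048/123000000 = 0.0654309 ms.
9 queued → 0.588878 ms.
Plus remaining 64000 bits of current packet: 0.520325 ms.
Queuing delay = 1.109 ms.

1.109 ms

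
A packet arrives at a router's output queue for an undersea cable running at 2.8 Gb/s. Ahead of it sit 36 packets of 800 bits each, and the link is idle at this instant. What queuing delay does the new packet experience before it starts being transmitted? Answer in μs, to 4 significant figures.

Each queued packet: L/R = 800/2800000000 = 0.285714 μs.
36 queued → 10.2857 μs.
Queuing delay = 10.29 μs.

10.29 μs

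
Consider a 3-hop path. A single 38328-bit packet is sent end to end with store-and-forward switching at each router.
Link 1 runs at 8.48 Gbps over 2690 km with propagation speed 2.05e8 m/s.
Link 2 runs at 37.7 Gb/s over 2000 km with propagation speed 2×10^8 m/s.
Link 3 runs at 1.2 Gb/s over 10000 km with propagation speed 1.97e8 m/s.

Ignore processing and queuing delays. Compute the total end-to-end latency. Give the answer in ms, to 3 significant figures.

Transmission delays (L/R per hop): 0.00451981, 0.00101666, 0.03194 ms; sum = 0.0374765 ms.
Propagation delays (d/s per hop): 13.122, 10, 50.7614 ms; sum = 73.8834 ms.
End-to-end = 73.9 ms.

73.9 ms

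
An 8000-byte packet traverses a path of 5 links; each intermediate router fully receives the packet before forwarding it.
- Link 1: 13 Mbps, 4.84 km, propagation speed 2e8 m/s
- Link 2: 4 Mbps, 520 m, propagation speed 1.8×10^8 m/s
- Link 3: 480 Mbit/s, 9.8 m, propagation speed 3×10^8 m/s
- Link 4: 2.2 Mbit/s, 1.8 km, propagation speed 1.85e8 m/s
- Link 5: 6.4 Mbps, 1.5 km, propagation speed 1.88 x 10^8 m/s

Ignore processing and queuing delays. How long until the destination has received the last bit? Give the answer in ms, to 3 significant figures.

L = 8000 × 8 = 64000 bits.
Transmission delays (L/R per hop): 4.92308, 16, 0.133333, 29.0909, 10 ms; sum = 60.1473 ms.
Propagation delays (d/s per hop): 0.0242, 0.00288889, 3.26667e-05, 0.00972973, 0.00797872 ms; sum = 0.04483 ms.
End-to-end = 60.2 ms.

60.2 ms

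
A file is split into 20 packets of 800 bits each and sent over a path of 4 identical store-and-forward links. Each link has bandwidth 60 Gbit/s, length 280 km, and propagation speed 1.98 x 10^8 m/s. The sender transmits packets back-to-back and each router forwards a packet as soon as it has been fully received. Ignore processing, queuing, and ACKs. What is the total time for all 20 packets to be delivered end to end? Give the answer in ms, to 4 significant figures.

5.657 ms

Per-hop transmission t_tx = L/R = 800/60000000000 = 1.33333e-05 ms.
Per-hop propagation t_prop = 280000/198000000 = 1.41414 ms.
Pipeline fill: first packet needs 4·t_tx to clear all hops; remaining 19 packets each add one t_tx.
Total = (4+20-1)·t_tx + 4·t_prop = 23·1.33333e-05 + 4·1.41414 = 5.657 ms.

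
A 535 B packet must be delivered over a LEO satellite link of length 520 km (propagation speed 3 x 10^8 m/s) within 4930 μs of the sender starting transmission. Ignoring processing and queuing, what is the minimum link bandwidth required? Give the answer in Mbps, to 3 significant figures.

L = 4280 bits.
Propagation delay = 520000 / 300000000 = 1733.33 μs.
Transmission budget = 4930 − 1733.33 = 3196.67 μs.
R ≥ L / t_tx = 4280 bits / 0.00319667 s = 1.34 Mbps.

1.34 Mbps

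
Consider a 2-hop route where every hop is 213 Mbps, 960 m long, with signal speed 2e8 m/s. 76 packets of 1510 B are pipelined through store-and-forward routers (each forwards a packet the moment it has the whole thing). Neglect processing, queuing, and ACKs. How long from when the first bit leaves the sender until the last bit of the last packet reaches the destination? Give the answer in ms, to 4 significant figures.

Per-hop transmission t_tx = L/R = 12080/213000000 = 0.0567136 ms.
Per-hop propagation t_prop = 960/200000000 = 0.0048 ms.
Pipeline fill: first packet needs 2·t_tx to clear all hops; remaining 75 packets each add one t_tx.
Total = (2+76-1)·t_tx + 2·t_prop = 77·0.0567136 + 2·0.0048 = 4.377 ms.

4.377 ms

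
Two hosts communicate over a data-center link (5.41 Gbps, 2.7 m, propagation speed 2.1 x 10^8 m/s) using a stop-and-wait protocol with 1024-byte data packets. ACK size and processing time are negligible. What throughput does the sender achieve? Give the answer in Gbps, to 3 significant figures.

t_tx = L/R = 8192/5410000000 = 1.51423e-06 s.
t_prop = 2.7/210000000 = 1.28571e-08 s; RTT = 2.57143e-08 s.
Cycle = t_tx + RTT = 1.53995e-06 s.
Throughput = L / cycle = 8192 / 1.53995e-06 = 5.32 Gbps.

5.32 Gbps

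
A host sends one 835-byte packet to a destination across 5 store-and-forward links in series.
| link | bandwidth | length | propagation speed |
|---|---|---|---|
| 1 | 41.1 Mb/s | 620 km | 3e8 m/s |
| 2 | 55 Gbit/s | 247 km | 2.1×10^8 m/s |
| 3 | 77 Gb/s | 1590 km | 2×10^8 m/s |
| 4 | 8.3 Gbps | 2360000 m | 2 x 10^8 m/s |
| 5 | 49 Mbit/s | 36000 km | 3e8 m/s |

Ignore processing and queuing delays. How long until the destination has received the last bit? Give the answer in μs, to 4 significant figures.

143300 μs

L = 835 × 8 = 6680 bits.
Transmission delays (L/R per hop): 162.53, 0.121455, 0.0867532, 0.804819, 136.327 μs; sum = 299.87 μs.
Propagation delays (d/s per hop): 2066.67, 1176.19, 7950, 11800, 120000 μs; sum = 142993 μs.
End-to-end = 143300 μs.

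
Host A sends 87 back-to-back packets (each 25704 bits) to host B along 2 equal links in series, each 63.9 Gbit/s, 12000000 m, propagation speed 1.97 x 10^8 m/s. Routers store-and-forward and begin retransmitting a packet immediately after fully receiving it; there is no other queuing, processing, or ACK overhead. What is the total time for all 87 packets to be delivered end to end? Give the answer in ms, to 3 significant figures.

122 ms

Per-hop transmission t_tx = L/R = 25704/63900000000 = 0.000402254 ms.
Per-hop propagation t_prop = 12000000/197000000 = 60.9137 ms.
Pipeline fill: first packet needs 2·t_tx to clear all hops; remaining 86 packets each add one t_tx.
Total = (2+87-1)·t_tx + 2·t_prop = 88·0.000402254 + 2·60.9137 = 122 ms.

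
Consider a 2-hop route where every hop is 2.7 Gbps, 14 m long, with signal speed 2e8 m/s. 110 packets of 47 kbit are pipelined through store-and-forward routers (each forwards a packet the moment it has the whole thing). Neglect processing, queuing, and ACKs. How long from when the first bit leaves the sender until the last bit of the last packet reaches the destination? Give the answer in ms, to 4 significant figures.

1.932 ms

Per-hop transmission t_tx = L/R = 47000/2700000000 = 0.0174074 ms.
Per-hop propagation t_prop = 14/200000000 = 7e-05 ms.
Pipeline fill: first packet needs 2·t_tx to clear all hops; remaining 109 packets each add one t_tx.
Total = (2+110-1)·t_tx + 2·t_prop = 111·0.0174074 + 2·7e-05 = 1.932 ms.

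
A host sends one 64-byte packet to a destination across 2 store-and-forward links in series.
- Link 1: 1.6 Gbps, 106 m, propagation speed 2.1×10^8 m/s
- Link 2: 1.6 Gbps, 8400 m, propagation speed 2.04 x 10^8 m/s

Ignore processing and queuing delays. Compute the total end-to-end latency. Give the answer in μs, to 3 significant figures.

L = 64 × 8 = 512 bits.
Transmission delay per hop = L/R = 512/1600000000 = 0.32 μs; 2 hops → 0.64 μs.
Propagation delays (d/s per hop): 0.504762, 41.1765 μs; sum = 41.6812 μs.
End-to-end = 42.3 μs.

42.3 μs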